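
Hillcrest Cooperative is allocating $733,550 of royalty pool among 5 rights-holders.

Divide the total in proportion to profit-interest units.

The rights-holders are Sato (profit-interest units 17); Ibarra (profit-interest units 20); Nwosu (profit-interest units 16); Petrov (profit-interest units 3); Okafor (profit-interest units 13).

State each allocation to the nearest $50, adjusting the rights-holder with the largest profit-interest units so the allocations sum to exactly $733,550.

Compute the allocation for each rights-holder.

Sum of profit-interest units: 17 + 20 + 16 + 3 + 13 = 69.
Unrounded shares: Sato 180,729.71; Ibarra 212,623.19; Nwosu 170,098.55; Petrov 31,893.48; Okafor 138,205.07.
After rounding ($50): Sato $180,750; Ibarra $212,600; Nwosu $170,100; Petrov $31,900; Okafor $138,200. Sum = $733,550.
No rounding difference to absorb.

Sato: $180,750; Ibarra: $212,600; Nwosu: $170,100; Petrov: $31,900; Okafor: $138,200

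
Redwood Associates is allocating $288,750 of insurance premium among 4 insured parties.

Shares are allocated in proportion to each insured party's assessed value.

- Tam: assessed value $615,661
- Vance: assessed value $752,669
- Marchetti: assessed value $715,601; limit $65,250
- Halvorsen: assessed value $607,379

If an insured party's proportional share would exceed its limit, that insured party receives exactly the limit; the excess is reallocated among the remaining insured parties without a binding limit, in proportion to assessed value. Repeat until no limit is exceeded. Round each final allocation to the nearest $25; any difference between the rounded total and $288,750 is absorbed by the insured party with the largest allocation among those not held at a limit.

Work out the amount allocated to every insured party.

Tam: $69,650 | Vance: $85,150 | Marchetti: $65,250 | Halvorsen: $68,700

Sum of assessed value: 2,691,310.
Proportional shares (ignoring caps): Tam 66,054.12; Vance 80,753.68; Marchetti 76,776.66; Halvorsen 65,165.55.
Held at cap: Marchetti ($65,250); residual $223,500 reallocated over remaining assessed value 1,975,709.
Redistributed shares: Tam 69,646.00 → $69,650; Vance 85,144.89 → $85,150; Halvorsen 68,709.11 → $68,700.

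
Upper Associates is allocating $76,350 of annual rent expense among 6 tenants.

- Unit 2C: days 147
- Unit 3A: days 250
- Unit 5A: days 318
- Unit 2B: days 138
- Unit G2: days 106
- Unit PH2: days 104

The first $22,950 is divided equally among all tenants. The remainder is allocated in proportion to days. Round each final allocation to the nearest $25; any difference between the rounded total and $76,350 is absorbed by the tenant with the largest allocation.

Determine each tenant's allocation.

Unit 2C: $11,200; Unit 3A: $16,375; Unit 5A: $19,825; Unit 2B: $10,750; Unit G2: $9,150; Unit PH2: $9,050

First tranche $22,950 split equally: $3,825 each.
Remainder $53,400 by days (total 1,063): Unit 2C 7,384.57 → $7,375; Unit 3A 12,558.80 → $12,550; Unit 5A 15,974.79 → $15,975; Unit 2B 6,932.46 → $6,925; Unit G2 5,324.93 → $5,325; Unit PH2 5,224.46 → $5,225.
Rounding difference +$25 on remainder applied to Unit 5A.
Totals: Unit 2C $3,825 + $7,375 = $11,200; Unit 3A $3,825 + $12,550 = $16,375; Unit 5A $3,825 + $16,000 = $19,825; Unit 2B $3,825 + $6,925 = $10,750; Unit G2 $3,825 + $5,325 = $9,150; Unit PH2 $3,825 + $5,225 = $9,050.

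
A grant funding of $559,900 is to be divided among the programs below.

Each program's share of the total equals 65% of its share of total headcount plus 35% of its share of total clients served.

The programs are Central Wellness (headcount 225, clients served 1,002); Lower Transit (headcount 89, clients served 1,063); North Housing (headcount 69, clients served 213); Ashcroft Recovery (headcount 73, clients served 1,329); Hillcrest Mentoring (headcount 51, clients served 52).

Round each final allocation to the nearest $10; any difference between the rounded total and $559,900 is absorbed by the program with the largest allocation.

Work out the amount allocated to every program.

Central Wellness: $215,170 | Lower Transit: $120,820 | North Housing: $60,940 | Ashcroft Recovery: $123,580 | Hillcrest Mentoring: $39,390

Totals — headcount 507, clients served 3,659.
Composite weights (65% headcount + 35% clients served): Central Wellness 0.3843; Lower Transit 0.2158; North Housing 0.1088; Ashcroft Recovery 0.2207; Hillcrest Mentoring 0.0704.
Pro-rata amounts: Central Wellness 215,173.71; Lower Transit 120,817.10; North Housing 60,937.25; Ashcroft Recovery 123,578.13; Hillcrest Mentoring 39,393.81.
Rounded to nearest $10: Central Wellness $215,170; Lower Transit $120,820; North Housing $60,940; Ashcroft Recovery $123,580; Hillcrest Mentoring $39,390. Sum = $559,900.
No rounding difference to absorb.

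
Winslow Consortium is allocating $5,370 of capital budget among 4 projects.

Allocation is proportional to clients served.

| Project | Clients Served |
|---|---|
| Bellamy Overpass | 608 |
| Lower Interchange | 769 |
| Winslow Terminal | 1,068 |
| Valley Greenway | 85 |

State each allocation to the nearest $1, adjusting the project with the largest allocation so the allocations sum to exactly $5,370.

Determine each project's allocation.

Bellamy Overpass: $1,290 · Lower Interchange: $1,632 · Winslow Terminal: $2,268 · Valley Greenway: $180

Combined clients served = 2,530.
Unrounded shares: Bellamy Overpass 608/2,530 × $5,370 = 1,290.498; Lower Interchange 769/2,530 × $5,370 = 1,632.23; Winslow Terminal 1,068/2,530 × $5,370 = 2,266.86; Valley Greenway 85/2,530 × $5,370 = 180.42.
After rounding ($1): Bellamy Overpass $1,290; Lower Interchange $1,632; Winslow Terminal $2,267; Valley Greenway $180. Sum = $5,369.
Difference $5,370 − $5,369 = +$1 applied to largest allocation (Winslow Terminal): Winslow Terminal becomes $2,268.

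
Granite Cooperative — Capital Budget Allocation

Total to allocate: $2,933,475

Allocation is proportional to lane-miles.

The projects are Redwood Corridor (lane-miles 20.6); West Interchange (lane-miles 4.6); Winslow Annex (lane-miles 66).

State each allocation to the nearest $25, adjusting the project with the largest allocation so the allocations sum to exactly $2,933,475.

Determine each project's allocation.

Total lane-miles = 91.2.
Raw shares: Redwood Corridor 20.6/91.2 × $2,933,475 = 662,605.10; West Interchange 4.6/91.2 × $2,933,475 = 147,960.36; Winslow Annex 66/91.2 × $2,933,475 = 2,122,909.54.
Rounded to nearest $25: Redwood Corridor $662,600; West Interchange $147,950; Winslow Annex $2,122,900. Sum = $2,933,450.
Difference $2,933,475 − $2,933,450 = +$25 applied to largest allocation (Winslow Annex): Winslow Annex becomes $2,122,925.

Redwood Corridor: $662,600 | West Interchange: $147,950 | Winslow Annex: $2,122,925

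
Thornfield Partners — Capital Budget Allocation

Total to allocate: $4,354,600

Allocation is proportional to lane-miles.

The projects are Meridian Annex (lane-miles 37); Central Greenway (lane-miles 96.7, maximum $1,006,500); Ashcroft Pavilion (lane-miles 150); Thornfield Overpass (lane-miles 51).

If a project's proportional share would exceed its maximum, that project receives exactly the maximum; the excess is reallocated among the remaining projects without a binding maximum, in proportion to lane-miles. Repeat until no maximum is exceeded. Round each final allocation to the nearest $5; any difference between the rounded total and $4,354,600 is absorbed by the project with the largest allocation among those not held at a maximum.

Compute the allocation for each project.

Sum of lane-miles: 334.7.
Pro-rata shares before constraints: Meridian Annex 481,386.91; Central Greenway 1,258,111.20; Ashcroft Pavilion 1,951,568.57; Thornfield Overpass 663,533.31.
Capped: Central Greenway ($1,006,500); residual $3,348,100 reallocated over remaining lane-miles 238.
Redistributed shares: Meridian Annex 520,502.94 → $520,505; Ashcroft Pavilion 2,110,147.06 → $2,110,145; Thornfield Overpass 717,450.00 → $717,450.

Meridian Annex: $520,505 | Central Greenway: $1,006,500 | Ashcroft Pavilion: $2,110,145 | Thornfield Overpass: $717,450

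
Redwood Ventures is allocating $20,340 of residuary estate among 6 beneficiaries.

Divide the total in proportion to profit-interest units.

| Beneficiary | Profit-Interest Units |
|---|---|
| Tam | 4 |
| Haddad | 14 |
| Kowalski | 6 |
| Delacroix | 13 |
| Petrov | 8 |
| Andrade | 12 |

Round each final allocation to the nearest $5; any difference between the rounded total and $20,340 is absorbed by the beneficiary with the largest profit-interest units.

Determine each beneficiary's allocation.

Tam: $1,425; Haddad: $5,000; Kowalski: $2,140; Delacroix: $4,640; Petrov: $2,855; Andrade: $4,280

Profit-interest units total: 57.
Raw shares: Tam 4/57 × $20,340 = 1,427.37; Haddad 14/57 × $20,340 = 4,995.79; Kowalski 6/57 × $20,340 = 2,141.05; Delacroix 13/57 × $20,340 = 4,638.95; Petrov 8/57 × $20,340 = 2,854.74; Andrade 12/57 × $20,340 = 4,282.11.
At nearest $5: Tam $1,425; Haddad $4,995; Kowalski $2,140; Delacroix $4,640; Petrov $2,855; Andrade $4,280. Sum = $20,335.
Difference $20,340 − $20,335 = +$5 applied to largest profit-interest units (Haddad): Haddad becomes $5,000.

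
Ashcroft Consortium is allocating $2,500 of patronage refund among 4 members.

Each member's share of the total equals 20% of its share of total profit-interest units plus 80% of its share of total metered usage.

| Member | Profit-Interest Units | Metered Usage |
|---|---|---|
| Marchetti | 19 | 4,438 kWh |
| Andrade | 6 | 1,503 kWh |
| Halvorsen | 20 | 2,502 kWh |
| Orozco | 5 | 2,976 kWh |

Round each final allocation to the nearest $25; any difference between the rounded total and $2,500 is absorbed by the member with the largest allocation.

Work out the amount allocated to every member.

Totals — profit-interest units 50, metered usage 11,419.
Blended shares (20% profit-interest units + 80% metered usage): Marchetti 0.3869; Andrade 0.1293; Halvorsen 0.2553; Orozco 0.2285.
Pro-rata amounts: Marchetti 967.30; Andrade 323.25; Halvorsen 638.22; Orozco 571.24.
Rounded to nearest $25: Marchetti $975; Andrade $325; Halvorsen $650; Orozco $575. Sum = $2,525.
Difference $2,500 − $2,525 = −$25 applied to largest allocation (Marchetti): Marchetti becomes $950.

Marchetti: $950 · Andrade: $325 · Halvorsen: $650 · Orozco: $575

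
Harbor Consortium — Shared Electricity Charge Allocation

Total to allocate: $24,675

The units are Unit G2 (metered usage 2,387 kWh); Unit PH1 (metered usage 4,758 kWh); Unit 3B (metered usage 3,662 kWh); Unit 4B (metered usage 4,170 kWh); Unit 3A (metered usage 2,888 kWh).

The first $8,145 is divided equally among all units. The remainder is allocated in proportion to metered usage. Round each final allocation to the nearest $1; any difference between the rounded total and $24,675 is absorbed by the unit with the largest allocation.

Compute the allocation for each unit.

Unit G2: $3,838; Unit PH1: $6,032; Unit 3B: $5,017; Unit 4B: $5,487; Unit 3A: $4,301

Equal tier: $8,145 ÷ 5 = $1,629 apiece.
Remainder $16,530 by metered usage (total 17,865): Unit G2 2,208.63 → $2,209; Unit PH1 4,402.45 → $4,402; Unit 3B 3,388.35 → $3,388; Unit 4B 3,858.39 → $3,858; Unit 3A 2,672.19 → $2,672.
Rounding difference +$1 on remainder applied to Unit PH1.
Totals: Unit G2 $1,629 + $2,209 = $3,838; Unit PH1 $1,629 + $4,403 = $6,032; Unit 3B $1,629 + $3,388 = $5,017; Unit 4B $1,629 + $3,858 = $5,487; Unit 3A $1,629 + $2,672 = $4,301.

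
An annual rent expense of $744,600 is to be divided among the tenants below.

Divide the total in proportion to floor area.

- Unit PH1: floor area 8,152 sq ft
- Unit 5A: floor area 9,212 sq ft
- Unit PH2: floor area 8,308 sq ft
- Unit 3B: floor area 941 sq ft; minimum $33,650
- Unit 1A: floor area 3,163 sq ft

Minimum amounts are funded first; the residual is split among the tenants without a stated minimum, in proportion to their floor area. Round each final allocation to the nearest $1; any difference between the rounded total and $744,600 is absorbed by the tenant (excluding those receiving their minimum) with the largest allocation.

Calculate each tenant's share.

Guaranteed amounts: Unit 3B $33,650. Balance $710,950.
Balance split over remaining floor area 28,835: Unit PH1 200,994.08 → $200,994; Unit 5A 227,129.23 → $227,129; Unit PH2 204,840.39 → $204,840; Unit 1A 77,986.30 → $77,986.
Rounding difference +$1 applied to Unit 5A → $227,130.

Unit PH1: $200,994 | Unit 5A: $227,130 | Unit PH2: $204,840 | Unit 3B: $33,650 | Unit 1A: $77,986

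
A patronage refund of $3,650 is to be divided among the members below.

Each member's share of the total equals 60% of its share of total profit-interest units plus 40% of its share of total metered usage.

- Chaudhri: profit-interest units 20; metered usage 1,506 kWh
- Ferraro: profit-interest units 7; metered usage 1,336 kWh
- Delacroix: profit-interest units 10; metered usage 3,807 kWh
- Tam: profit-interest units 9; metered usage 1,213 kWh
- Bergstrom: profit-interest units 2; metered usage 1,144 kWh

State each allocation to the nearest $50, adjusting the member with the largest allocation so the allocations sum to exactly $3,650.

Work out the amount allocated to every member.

Chaudhri: $1,150; Ferraro: $550; Delacroix: $1,050; Tam: $600; Bergstrom: $300

Totals — profit-interest units 48, metered usage 9,006.
Blended shares (60% profit-interest units + 40% metered usage): Chaudhri 0.3169; Ferraro 0.1468; Delacroix 0.2941; Tam 0.1664; Bergstrom 0.0758.
Raw shares: Chaudhri 1,156.64; Ferraro 535.96; Delacroix 1,073.42; Tam 607.27; Bergstrom 276.71.
At nearest $50: Chaudhri $1,150; Ferraro $550; Delacroix $1,050; Tam $600; Bergstrom $300. Sum = $3,650.
Sum already equals the total — no adjustment.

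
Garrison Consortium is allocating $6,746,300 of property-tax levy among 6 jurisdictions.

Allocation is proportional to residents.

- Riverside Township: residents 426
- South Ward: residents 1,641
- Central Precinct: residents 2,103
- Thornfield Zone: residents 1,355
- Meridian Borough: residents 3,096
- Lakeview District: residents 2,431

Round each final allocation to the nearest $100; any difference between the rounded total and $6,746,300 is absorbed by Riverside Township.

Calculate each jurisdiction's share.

Riverside Township: $260,100 · South Ward: $1,001,700 · Central Precinct: $1,283,700 · Thornfield Zone: $827,100 · Meridian Borough: $1,889,800 · Lakeview District: $1,483,900

Residents total: 11,052.
Proportional shares: Riverside Township 426/11,052 × $6,746,300 = 260,036.54; South Ward 1,641/11,052 × $6,746,300 = 1,001,690.04; Central Precinct 2,103/11,052 × $6,746,300 = 1,283,701.49; Thornfield Zone 1,355/11,052 × $6,746,300 = 827,111.52; Meridian Borough 3,096/11,052 × $6,746,300 = 1,889,843.00; Lakeview District 2,431/11,052 × $6,746,300 = 1,483,917.42.
Rounded to nearest $100: Riverside Township $260,000; South Ward $1,001,700; Central Precinct $1,283,700; Thornfield Zone $827,100; Meridian Borough $1,889,800; Lakeview District $1,483,900. Sum = $6,746,200.
Difference $6,746,300 − $6,746,200 = +$100 applied to Riverside Township: Riverside Township becomes $260,100.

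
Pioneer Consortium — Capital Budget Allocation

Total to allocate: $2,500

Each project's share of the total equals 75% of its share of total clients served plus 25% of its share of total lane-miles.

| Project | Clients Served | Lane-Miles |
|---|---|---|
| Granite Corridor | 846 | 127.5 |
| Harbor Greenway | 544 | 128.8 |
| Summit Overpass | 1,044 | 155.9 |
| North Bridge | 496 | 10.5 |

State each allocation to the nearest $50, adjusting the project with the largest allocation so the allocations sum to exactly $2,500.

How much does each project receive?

Clients served total 2,930; lane-miles total 422.7.
Combined weights (75% clients served + 25% lane-miles): Granite Corridor 0.2920; Harbor Greenway 0.2154; Summit Overpass 0.3594; North Bridge 0.1332.
Raw shares: Granite Corridor 729.90; Harbor Greenway 538.57; Summit Overpass 898.60; North Bridge 332.93.
Rounded to nearest $50: Granite Corridor $750; Harbor Greenway $550; Summit Overpass $900; North Bridge $350. Sum = $2,550.
Difference $2,500 − $2,550 = −$50 applied to largest allocation (Summit Overpass): Summit Overpass becomes $850.

Granite Corridor: $750 · Harbor Greenway: $550 · Summit Overpass: $850 · North Bridge: $350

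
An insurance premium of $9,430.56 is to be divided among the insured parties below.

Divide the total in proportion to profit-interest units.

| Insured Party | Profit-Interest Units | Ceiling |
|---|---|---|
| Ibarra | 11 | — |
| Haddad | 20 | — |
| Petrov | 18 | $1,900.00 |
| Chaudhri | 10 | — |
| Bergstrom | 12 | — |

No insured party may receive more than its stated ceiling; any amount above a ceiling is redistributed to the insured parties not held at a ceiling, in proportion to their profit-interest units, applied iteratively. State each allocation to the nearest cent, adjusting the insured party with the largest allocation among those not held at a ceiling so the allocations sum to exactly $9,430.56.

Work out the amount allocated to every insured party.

Ibarra: $1,562.95; Haddad: $2,841.72; Petrov: $1,900.00; Chaudhri: $1,420.86; Bergstrom: $1,705.03

Combined profit-interest units = 71.
Proportional shares (ignoring caps): Ibarra 1,461.0727; Haddad 2,656.4958; Petrov 2,390.8462; Chaudhri 1,328.2479; Bergstrom 1,593.8975.
Capped: Petrov ($1,900.00); balance $7,530.56 reallocated over remaining profit-interest units 53.
Shares after redistribution: Ibarra 1,562.9464 → $1,562.95; Haddad 2,841.7208 → $2,841.72; Chaudhri 1,420.8604 → $1,420.86; Bergstrom 1,705.0325 → $1,705.03.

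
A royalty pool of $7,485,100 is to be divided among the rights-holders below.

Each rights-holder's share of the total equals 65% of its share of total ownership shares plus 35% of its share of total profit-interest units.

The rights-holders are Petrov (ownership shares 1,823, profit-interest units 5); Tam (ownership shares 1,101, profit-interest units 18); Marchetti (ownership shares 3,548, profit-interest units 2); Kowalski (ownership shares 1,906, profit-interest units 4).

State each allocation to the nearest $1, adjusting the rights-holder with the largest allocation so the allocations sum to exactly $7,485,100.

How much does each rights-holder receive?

Ownership shares total 8,378; profit-interest units total 29.
Composite weights (65% ownership shares + 35% profit-interest units): Petrov 0.2018; Tam 0.3027; Marchetti 0.2994; Kowalski 0.1962.
Raw shares: Petrov 1,510,348.95; Tam 2,265,451.80; Marchetti 2,241,087.53; Kowalski 1,468,211.72.
At nearest $1: Petrov $1,510,349; Tam $2,265,452; Marchetti $2,241,088; Kowalski $1,468,212. Sum = $7,485,101.
Difference $7,485,100 − $7,485,101 = −$1 applied to largest allocation (Tam): Tam becomes $2,265,451.

Petrov: $1,510,349 | Tam: $2,265,451 | Marchetti: $2,241,088 | Kowalski: $1,468,212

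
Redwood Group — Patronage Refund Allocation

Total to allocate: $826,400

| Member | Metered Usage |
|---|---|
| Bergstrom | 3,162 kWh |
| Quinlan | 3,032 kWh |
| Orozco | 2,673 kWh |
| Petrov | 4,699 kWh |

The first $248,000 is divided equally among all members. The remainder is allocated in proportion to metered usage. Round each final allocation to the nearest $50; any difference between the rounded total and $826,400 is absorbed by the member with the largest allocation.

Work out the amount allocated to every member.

Equal tier: $248,000 ÷ 4 = $62,000 apiece.
Remainder $578,400 by metered usage (total 13,566): Bergstrom 134,815.04 → $134,800; Quinlan 129,272.36 → $129,250; Orozco 113,966.03 → $113,950; Petrov 200,346.57 → $200,350.
Rounding difference +$50 on remainder applied to Petrov.
Totals: Bergstrom $62,000 + $134,800 = $196,800; Quinlan $62,000 + $129,250 = $191,250; Orozco $62,000 + $113,950 = $175,950; Petrov $62,000 + $200,400 = $262,400.

Bergstrom: $196,800; Quinlan: $191,250; Orozco: $175,950; Petrov: $262,400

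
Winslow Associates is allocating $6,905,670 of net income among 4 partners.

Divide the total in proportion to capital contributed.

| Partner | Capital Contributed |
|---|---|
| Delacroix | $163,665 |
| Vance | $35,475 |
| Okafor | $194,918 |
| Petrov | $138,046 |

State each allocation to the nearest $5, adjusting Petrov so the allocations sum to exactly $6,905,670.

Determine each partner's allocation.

Delacroix: $2,124,050; Vance: $460,395; Okafor: $2,529,655; Petrov: $1,791,570

Capital contributed total: 532,104.
Pro-rata amounts: Delacroix 163,665/532,104 × $6,905,670 = 2,124,051.84; Vance 35,475/532,104 × $6,905,670 = 460,396.17; Okafor 194,918/532,104 × $6,905,670 = 2,529,654.70; Petrov 138,046/532,104 × $6,905,670 = 1,791,567.29.
After rounding ($5): Delacroix $2,124,050; Vance $460,395; Okafor $2,529,655; Petrov $1,791,565. Sum = $6,905,665.
Difference $6,905,670 − $6,905,665 = +$5 applied to Petrov: Petrov becomes $1,791,570.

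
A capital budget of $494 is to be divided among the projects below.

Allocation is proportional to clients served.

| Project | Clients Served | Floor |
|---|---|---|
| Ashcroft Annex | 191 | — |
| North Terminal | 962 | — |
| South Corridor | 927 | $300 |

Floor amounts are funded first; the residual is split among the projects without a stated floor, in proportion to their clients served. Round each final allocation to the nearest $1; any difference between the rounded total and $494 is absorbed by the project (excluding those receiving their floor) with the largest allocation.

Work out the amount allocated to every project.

Fund the minimums — South Corridor $300. Balance $194.
Balance split over remaining clients served 1,153: Ashcroft Annex 32.14 → $32; North Terminal 161.86 → $162.

Ashcroft Annex: $32 | North Terminal: $162 | South Corridor: $300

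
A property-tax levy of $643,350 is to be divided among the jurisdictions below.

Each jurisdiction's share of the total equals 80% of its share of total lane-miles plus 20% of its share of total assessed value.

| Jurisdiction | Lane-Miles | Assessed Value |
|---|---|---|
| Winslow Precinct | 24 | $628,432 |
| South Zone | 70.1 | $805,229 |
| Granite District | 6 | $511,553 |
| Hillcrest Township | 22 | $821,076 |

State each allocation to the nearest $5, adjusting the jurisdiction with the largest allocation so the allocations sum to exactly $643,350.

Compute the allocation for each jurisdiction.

Winslow Precinct: $130,395; South Zone: $332,945; Granite District: $49,085; Hillcrest Township: $130,925

Totals — lane-miles 122.1, assessed value 2,766,290.
Combined weights (80% lane-miles + 20% assessed value): Winslow Precinct 0.2027; South Zone 0.5175; Granite District 0.0763; Hillcrest Township 0.2035.
Proportional shares: Winslow Precinct 130,396.21; South Zone 332,941.93; Granite District 49,085.55; Hillcrest Township 130,926.30.
At nearest $5: Winslow Precinct $130,395; South Zone $332,940; Granite District $49,085; Hillcrest Township $130,925. Sum = $643,345.
Difference $643,350 − $643,345 = +$5 applied to largest allocation (South Zone): South Zone becomes $332,945.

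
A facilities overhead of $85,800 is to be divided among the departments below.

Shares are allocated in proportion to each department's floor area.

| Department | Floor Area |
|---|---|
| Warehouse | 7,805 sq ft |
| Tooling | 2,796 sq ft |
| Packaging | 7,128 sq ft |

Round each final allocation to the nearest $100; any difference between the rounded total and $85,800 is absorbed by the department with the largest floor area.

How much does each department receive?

Total floor area = 7,805 + 2,796 + 7,128 = 17,729.
Pro-rata amounts: Warehouse 37,772.52; Tooling 13,531.32; Packaging 34,496.16.
Rounded to nearest $100: Warehouse $37,800; Tooling $13,500; Packaging $34,500. Sum = $85,800.
Sum already equals the total — no adjustment.

Warehouse: $37,800; Tooling: $13,500; Packaging: $34,500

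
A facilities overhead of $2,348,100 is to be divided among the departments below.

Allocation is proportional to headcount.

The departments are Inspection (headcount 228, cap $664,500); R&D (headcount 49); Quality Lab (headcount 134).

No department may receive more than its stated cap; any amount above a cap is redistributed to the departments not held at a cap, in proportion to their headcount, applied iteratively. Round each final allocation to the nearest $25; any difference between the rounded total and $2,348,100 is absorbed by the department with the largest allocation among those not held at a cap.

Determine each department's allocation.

Inspection: $664,500 · R&D: $450,800 · Quality Lab: $1,232,800

Headcount total: 411.
Pro-rata shares before constraints: Inspection 1,302,595.62; R&D 279,943.80; Quality Lab 765,560.58.
Held at cap: Inspection ($664,500); residual $1,683,600 reallocated over remaining headcount 183.
Shares after redistribution: R&D 450,800.00 → $450,800; Quality Lab 1,232,800.00 → $1,232,800.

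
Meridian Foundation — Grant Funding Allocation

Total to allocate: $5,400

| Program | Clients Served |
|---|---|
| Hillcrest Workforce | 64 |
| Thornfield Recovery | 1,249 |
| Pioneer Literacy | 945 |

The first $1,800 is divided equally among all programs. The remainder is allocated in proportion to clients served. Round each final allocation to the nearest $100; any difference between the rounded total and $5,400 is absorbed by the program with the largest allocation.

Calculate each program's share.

$1,800 shared equally gives $600 per program.
Remainder $3,600 by clients served (total 2,258): Hillcrest Workforce 102.04 → $100; Thornfield Recovery 1,991.32 → $2,000; Pioneer Literacy 1,506.64 → $1,500.
Totals: Hillcrest Workforce $600 + $100 = $700; Thornfield Recovery $600 + $2,000 = $2,600; Pioneer Literacy $600 + $1,500 = $2,100.

Hillcrest Workforce: $700 · Thornfield Recovery: $2,600 · Pioneer Literacy: $2,100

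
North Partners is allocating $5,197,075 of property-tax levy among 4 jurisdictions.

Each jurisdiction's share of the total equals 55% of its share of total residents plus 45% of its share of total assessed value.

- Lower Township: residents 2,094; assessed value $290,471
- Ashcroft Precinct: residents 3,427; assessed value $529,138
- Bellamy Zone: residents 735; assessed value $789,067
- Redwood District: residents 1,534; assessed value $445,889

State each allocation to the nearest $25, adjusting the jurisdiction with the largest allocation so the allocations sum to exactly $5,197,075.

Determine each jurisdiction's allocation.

Lower Township: $1,099,000 | Ashcroft Precinct: $1,859,775 | Bellamy Zone: $1,167,875 | Redwood District: $1,070,425

Residents total 7,790; assessed value total 2,054,565.
Blended shares (55% residents + 45% assessed value): Lower Township 0.2115; Ashcroft Precinct 0.3579; Bellamy Zone 0.2247; Redwood District 0.2060.
Unrounded shares: Lower Township 1,098,992.42; Ashcroft Precinct 1,859,782.67; Bellamy Zone 1,167,878.54; Redwood District 1,070,421.37.
At nearest $25: Lower Township $1,099,000; Ashcroft Precinct $1,859,775; Bellamy Zone $1,167,875; Redwood District $1,070,425. Sum = $5,197,075.
Sum already equals the total — no adjustment.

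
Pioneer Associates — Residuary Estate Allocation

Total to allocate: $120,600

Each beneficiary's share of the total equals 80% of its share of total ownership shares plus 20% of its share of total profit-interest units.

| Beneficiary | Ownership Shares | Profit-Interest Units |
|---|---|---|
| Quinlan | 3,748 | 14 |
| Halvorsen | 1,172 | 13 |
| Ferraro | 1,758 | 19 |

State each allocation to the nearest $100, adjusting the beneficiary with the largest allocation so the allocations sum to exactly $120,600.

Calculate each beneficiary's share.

Ownership shares total 6,678; profit-interest units total 46.
Blended shares (80% ownership shares + 20% profit-interest units): Quinlan 0.5099; Halvorsen 0.1969; Ferraro 0.2932.
Proportional shares: Quinlan 61,489.87; Halvorsen 23,748.92; Ferraro 35,361.21.
After rounding ($100): Quinlan $61,500; Halvorsen $23,700; Ferraro $35,400. Sum = $120,600.
Rounded total matches; no reconciliation needed.

Quinlan: $61,500 | Halvorsen: $23,700 | Ferraro: $35,400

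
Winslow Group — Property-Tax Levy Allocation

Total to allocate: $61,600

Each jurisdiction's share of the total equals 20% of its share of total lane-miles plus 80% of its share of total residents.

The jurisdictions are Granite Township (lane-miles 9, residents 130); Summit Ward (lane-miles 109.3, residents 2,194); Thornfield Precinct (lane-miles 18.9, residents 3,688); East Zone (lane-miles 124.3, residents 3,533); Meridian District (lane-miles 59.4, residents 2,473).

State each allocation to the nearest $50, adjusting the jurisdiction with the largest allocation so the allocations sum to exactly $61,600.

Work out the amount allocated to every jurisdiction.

Lane-miles total 320.9; residents total 12,018.
Blended shares (20% lane-miles + 80% residents): Granite Township 0.0143; Summit Ward 0.2142; Thornfield Precinct 0.2573; East Zone 0.3127; Meridian District 0.2016.
Unrounded shares: Granite Township 878.60; Summit Ward 13,192.78; Thornfield Precinct 15,848.31; East Zone 19,259.25; Meridian District 12,421.06.
After rounding ($50): Granite Township $900; Summit Ward $13,200; Thornfield Precinct $15,850; East Zone $19,250; Meridian District $12,400. Sum = $61,600.
Sum already equals the total — no adjustment.

Granite Township: $900 | Summit Ward: $13,200 | Thornfield Precinct: $15,850 | East Zone: $19,250 | Meridian District: $12,400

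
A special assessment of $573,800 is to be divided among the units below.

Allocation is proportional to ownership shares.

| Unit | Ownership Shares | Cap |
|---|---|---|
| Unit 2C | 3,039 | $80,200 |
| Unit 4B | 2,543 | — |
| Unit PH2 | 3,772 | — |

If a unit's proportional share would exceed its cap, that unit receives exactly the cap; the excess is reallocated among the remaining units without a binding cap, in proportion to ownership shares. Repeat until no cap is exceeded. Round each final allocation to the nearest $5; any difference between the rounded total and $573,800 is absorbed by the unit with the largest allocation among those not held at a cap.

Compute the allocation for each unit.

Combined ownership shares = 9,354.
Unconstrained shares: Unit 2C 186,420.59; Unit 4B 155,994.59; Unit PH2 231,384.82.
Held at cap: Unit 2C ($80,200); balance $493,600 reallocated over remaining ownership shares 6,315.
Remaining shares: Unit 4B 198,768.77 → $198,770; Unit PH2 294,831.23 → $294,830.

Unit 2C: $80,200 | Unit 4B: $198,770 | Unit PH2: $294,830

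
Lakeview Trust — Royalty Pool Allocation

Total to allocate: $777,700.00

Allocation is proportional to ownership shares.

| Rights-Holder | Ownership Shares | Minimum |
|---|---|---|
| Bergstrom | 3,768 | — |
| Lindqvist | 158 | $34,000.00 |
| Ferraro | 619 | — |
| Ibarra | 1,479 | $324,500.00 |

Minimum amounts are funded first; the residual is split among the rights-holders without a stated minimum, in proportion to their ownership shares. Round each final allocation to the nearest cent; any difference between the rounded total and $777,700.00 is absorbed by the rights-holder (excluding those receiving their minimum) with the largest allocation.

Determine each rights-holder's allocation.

Guaranteed amounts: Lindqvist $34,000.00; Ibarra $324,500.00. Residual $419,200.00.
Residual split over remaining ownership shares 4,387: Bergstrom 360,051.4247 → $360,051.42; Ferraro 59,148.5753 → $59,148.58.

Bergstrom: $360,051.42 | Lindqvist: $34,000.00 | Ferraro: $59,148.58 | Ibarra: $324,500.00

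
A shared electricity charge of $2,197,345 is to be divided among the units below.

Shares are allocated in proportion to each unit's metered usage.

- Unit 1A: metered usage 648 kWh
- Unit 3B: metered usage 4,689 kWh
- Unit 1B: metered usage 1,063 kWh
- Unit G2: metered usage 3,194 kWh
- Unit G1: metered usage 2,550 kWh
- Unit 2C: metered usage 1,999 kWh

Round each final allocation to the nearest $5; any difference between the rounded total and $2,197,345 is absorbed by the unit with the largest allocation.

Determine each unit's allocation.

Combined metered usage = 14,143.
Pro-rata amounts: Unit 1A 648/14,143 × $2,197,345 = 100,677.34; Unit 3B 4,689/14,143 × $2,197,345 = 728,512.39; Unit 1B 1,063/14,143 × $2,197,345 = 165,154.33; Unit G2 3,194/14,143 × $2,197,345 = 496,239.83; Unit G1 2,550/14,143 × $2,197,345 = 396,183.96; Unit 2C 1,999/14,143 × $2,197,345 = 310,577.15.
At nearest $5: Unit 1A $100,675; Unit 3B $728,510; Unit 1B $165,155; Unit G2 $496,240; Unit G1 $396,185; Unit 2C $310,575. Sum = $2,197,340.
Difference $2,197,345 − $2,197,340 = +$5 applied to largest allocation (Unit 3B): Unit 3B becomes $728,515.

Unit 1A: $100,675 | Unit 3B: $728,515 | Unit 1B: $165,155 | Unit G2: $496,240 | Unit G1: $396,185 | Unit 2C: $310,575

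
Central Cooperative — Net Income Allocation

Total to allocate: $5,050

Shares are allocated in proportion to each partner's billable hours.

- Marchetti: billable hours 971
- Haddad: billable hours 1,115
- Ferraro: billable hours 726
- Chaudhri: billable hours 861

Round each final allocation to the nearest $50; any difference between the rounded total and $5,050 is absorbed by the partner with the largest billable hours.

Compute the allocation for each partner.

Sum of billable hours: 971 + 1,115 + 726 + 861 = 3,673.
Pro-rata amounts: Marchetti 1,335.03; Haddad 1,533.01; Ferraro 998.18; Chaudhri 1,183.79.
Rounded to nearest $50: Marchetti $1,350; Haddad $1,550; Ferraro $1,000; Chaudhri $1,200. Sum = $5,100.
Difference $5,050 − $5,100 = −$50 applied to largest billable hours (Haddad): Haddad becomes $1,500.

Marchetti: $1,350; Haddad: $1,500; Ferraro: $1,000; Chaudhri: $1,200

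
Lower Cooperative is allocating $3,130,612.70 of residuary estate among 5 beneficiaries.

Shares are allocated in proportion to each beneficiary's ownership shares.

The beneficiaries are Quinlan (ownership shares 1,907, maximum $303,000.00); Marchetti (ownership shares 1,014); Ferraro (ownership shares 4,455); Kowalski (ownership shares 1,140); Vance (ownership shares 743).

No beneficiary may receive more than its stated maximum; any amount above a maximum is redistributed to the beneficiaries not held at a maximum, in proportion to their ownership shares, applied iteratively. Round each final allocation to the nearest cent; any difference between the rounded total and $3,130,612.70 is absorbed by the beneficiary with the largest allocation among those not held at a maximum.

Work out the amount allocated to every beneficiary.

Quinlan: $303,000.00 | Marchetti: $389,989.02 | Ferraro: $1,713,413.30 | Kowalski: $438,449.19 | Vance: $285,761.19

Total ownership shares = 9,259.
Unconstrained shares: Quinlan 644,786.5233; Marchetti 342,849.2578; Ferraro 1,506,305.1710; Kowalski 385,451.8283; Vance 251,219.9197.
Held at cap: Quinlan ($303,000.00); remaining pool $2,827,612.70 reallocated over remaining ownership shares 7,352.
Redistributed shares: Marchetti 389,989.0204 → $389,989.02; Ferraro 1,713,413.2996 → $1,713,413.30; Kowalski 438,449.1945 → $438,449.19; Vance 285,761.1855 → $285,761.19.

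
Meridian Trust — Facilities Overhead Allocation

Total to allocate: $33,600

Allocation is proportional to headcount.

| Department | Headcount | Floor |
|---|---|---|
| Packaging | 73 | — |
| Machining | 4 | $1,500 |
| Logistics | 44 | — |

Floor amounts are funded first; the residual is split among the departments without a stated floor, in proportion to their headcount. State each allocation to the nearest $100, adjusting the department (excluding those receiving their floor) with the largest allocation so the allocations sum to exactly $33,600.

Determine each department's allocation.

Packaging: $20,000 | Machining: $1,500 | Logistics: $12,100

Minimums first: Machining $1,500. Remaining pool $32,100.
Remaining pool split over remaining headcount 117: Packaging 20,028.21 → $20,000; Logistics 12,071.79 → $12,100.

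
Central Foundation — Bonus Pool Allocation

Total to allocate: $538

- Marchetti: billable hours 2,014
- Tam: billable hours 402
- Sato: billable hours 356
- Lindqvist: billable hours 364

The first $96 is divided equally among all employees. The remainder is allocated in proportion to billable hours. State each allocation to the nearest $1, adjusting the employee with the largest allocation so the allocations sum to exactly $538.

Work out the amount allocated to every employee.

First tranche $96 split equally: $24 each.
Remainder $442 by billable hours (total 3,136): Marchetti 283.86 → $284; Tam 56.66 → $57; Sato 50.18 → $50; Lindqvist 51.30 → $51.
Totals: Marchetti $24 + $284 = $308; Tam $24 + $57 = $81; Sato $24 + $50 = $74; Lindqvist $24 + $51 = $75.

Marchetti: $308 | Tam: $81 | Sato: $74 | Lindqvist: $75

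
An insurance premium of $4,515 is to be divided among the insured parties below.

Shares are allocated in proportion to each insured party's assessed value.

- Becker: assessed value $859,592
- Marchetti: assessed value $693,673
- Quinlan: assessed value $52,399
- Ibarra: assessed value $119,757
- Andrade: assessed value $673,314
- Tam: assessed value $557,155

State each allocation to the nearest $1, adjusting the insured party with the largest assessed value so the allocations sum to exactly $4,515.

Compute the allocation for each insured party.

Sum of assessed value: 859,592 + 693,673 + 52,399 + 119,757 + 673,314 + 557,155 = 2,955,890.
Unrounded shares: Becker 1,312.99; Marchetti 1,059.56; Quinlan 80.04; Ibarra 182.92; Andrade 1,028.46; Tam 851.03.
After rounding ($1): Becker $1,313; Marchetti $1,060; Quinlan $80; Ibarra $183; Andrade $1,028; Tam $851. Sum = $4,515.
No rounding difference to absorb.

Becker: $1,313; Marchetti: $1,060; Quinlan: $80; Ibarra: $183; Andrade: $1,028; Tam: $851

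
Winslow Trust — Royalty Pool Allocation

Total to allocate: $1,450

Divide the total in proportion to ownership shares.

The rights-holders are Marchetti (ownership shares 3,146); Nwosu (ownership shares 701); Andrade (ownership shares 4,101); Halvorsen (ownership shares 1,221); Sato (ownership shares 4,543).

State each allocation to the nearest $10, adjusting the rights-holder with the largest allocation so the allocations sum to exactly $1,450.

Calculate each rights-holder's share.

Marchetti: $330 · Nwosu: $70 · Andrade: $430 · Halvorsen: $130 · Sato: $490

Total ownership shares = 13,712.
Pro-rata amounts: Marchetti 3,146/13,712 × $1,450 = 332.68; Nwosu 701/13,712 × $1,450 = 74.13; Andrade 4,101/13,712 × $1,450 = 433.67; Halvorsen 1,221/13,712 × $1,450 = 129.12; Sato 4,543/13,712 × $1,450 = 480.41.
At nearest $10: Marchetti $330; Nwosu $70; Andrade $430; Halvorsen $130; Sato $480. Sum = $1,440.
Difference $1,450 − $1,440 = +$10 applied to largest allocation (Sato): Sato becomes $490.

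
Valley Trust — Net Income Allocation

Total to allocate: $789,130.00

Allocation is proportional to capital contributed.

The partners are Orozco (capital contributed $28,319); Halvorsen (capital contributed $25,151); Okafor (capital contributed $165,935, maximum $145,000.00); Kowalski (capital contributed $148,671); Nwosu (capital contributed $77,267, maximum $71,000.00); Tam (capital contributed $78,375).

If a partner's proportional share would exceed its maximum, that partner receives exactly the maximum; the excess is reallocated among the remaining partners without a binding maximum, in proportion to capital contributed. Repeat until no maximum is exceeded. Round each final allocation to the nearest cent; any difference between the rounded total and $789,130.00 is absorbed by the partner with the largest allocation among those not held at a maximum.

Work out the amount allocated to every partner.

Orozco: $57,859.33 | Halvorsen: $51,386.70 | Okafor: $145,000.00 | Kowalski: $303,753.84 | Nwosu: $71,000.00 | Tam: $160,130.13

Combined capital contributed = 523,718.
Pro-rata shares before constraints: Orozco 42,670.6213; Halvorsen 37,897.1290; Okafor 250,028.2338; Kowalski 224,015.1116; Nwosu 116,424.6937; Tam 118,094.2105.
Cap binds for Okafor ($145,000.00), Nwosu ($71,000.00); residual $573,130.00 reallocated over remaining capital contributed 280,516.
Shares after redistribution: Orozco 57,859.3323 → $57,859.33; Halvorsen 51,386.7039 → $51,386.70; Kowalski 303,753.8330 → $303,753.83; Tam 160,130.1307 → $160,130.13.
Rounding difference +$0.01 applied to Kowalski → $303,753.84.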